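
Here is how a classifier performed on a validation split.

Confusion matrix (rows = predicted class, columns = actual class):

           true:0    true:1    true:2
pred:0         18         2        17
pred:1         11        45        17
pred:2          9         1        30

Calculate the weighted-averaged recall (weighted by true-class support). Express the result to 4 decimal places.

0.6200

Per-class recall (TP/(TP+FN)):
  0: TP=18, FN=11+9=20 → 18/38 = 0.47368
  1: TP=45, FN=2+1=3 → 45/48 = 0.93750
  2: TP=30, FN=17+17=34 → 30/64 = 0.46875
Weighted-recall = Σ (supportᵢ/N)·recallᵢ with N=150: (38/150)·0.47368 + (48/150)·0.93750 + (64/150)·0.46875 = 0.6200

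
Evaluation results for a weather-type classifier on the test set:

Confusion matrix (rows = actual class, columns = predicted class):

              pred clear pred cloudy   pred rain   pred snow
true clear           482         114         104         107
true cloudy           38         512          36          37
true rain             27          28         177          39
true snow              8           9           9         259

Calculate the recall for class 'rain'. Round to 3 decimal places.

Treat 'rain' as positive and all other classes as negative.
recall = TP/(TP+FN).
rain: TP=177, FN=27+28+39=94 → 177/271 = 0.6531

0.653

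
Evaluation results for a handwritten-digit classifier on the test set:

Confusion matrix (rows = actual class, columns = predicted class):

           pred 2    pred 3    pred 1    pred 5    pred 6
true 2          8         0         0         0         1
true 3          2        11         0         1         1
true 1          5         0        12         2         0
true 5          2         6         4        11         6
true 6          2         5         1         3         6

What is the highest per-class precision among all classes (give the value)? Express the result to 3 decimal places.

Per-class precision (TP/(TP+FP)):
  2: TP=8, FP=2+5+2+2=11 → 8/19 = 0.4211
  3: TP=11, FP=0+0+6+5=11 → 11/22 = 0.5000
  1: TP=12, FP=0+0+4+1=5 → 12/17 = 0.7059
  5: TP=11, FP=0+1+2+3=6 → 11/17 = 0.6471
  6: TP=6, FP=1+1+0+6=8 → 6/14 = 0.4286
Highest is class '1' with precision = 0.706.

0.706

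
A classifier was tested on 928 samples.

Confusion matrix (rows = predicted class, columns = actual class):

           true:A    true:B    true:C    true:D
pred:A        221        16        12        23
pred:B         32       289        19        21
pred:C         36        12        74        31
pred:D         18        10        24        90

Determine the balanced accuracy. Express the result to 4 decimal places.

Balanced accuracy = mean of per-class recall.
  A: recall = 221/307 = 0.71987
  B: recall = 289/327 = 0.88379
  C: recall = 74/129 = 0.57364
  D: recall = 90/165 = 0.54545
Mean = (0.71987 + 0.88379 + 0.57364 + 0.54545) / 4 = 0.6807

0.6807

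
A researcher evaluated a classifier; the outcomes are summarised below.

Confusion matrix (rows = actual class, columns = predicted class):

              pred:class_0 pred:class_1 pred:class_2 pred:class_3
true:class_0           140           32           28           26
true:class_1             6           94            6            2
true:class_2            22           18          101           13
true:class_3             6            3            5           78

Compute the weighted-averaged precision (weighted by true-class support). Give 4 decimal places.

0.7281

Per-class precision (TP/(TP+FP)):
  class_0: TP=140, FP=6+22+6=34 → 140/174 = 0.80460
  class_1: TP=94, FP=32+18+3=53 → 94/147 = 0.63946
  class_2: TP=101, FP=28+6+5=39 → 101/140 = 0.72143
  class_3: TP=78, FP=26+2+13=41 → 78/119 = 0.65546
Weighted-precision = Σ (supportᵢ/N)·precisionᵢ with N=580: (226/580)·0.80460 + (108/580)·0.63946 + (154/580)·0.72143 + (92/580)·0.65546 = 0.7281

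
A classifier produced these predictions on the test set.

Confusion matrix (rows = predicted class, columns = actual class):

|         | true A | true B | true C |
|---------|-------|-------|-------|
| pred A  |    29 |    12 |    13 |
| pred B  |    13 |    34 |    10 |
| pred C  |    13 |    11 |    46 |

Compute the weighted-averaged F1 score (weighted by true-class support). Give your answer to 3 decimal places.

Per-class F1 score (2·TP/(2·TP+FP+FN)):
  A: TP=29, FP=12+13=25, FN=13+13=26 → 58/109 = 0.5321
  B: TP=34, FP=13+10=23, FN=12+11=23 → 68/114 = 0.5965
  C: TP=46, FP=13+11=24, FN=13+10=23 → 92/139 = 0.6619
Weighted-F1 score = Σ (supportᵢ/N)·F1 scoreᵢ with N=181: (55/181)·0.5321 + (57/181)·0.5965 + (69/181)·0.6619 = 0.602

0.602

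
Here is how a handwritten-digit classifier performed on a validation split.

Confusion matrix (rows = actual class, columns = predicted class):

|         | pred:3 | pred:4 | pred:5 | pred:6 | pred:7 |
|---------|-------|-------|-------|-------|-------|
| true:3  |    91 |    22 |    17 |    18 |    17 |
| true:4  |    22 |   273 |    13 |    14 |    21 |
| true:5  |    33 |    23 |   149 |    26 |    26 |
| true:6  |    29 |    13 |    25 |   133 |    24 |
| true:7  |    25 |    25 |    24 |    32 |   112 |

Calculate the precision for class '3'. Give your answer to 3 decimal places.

0.455

One-vs-rest for '3': TP = diagonal; FP = other classes predicted '3'; FN = '3' predicted as other.
precision = TP/(TP+FP).
3: TP=91, FP=22+33+29+25=109 → 91/200 = 0.4550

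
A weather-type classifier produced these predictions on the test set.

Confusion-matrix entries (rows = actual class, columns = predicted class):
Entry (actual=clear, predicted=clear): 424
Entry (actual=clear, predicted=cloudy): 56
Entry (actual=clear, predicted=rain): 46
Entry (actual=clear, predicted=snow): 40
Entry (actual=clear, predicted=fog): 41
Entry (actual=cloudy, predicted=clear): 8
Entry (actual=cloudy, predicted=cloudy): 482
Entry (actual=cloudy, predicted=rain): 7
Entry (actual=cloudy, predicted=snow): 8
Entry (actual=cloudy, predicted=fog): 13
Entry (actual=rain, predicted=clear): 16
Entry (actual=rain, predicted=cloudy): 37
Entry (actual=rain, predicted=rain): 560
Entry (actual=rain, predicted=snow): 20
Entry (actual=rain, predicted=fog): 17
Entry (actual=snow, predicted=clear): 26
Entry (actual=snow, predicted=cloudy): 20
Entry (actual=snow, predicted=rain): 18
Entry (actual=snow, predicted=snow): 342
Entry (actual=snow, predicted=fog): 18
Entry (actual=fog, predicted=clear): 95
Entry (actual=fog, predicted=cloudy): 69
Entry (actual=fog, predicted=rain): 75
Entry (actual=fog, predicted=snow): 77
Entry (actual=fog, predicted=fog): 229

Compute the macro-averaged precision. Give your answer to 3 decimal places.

0.737

Per-class precision (TP/(TP+FP)):
  clear: TP=424, FP=8+16+26+95=145 → 424/569 = 0.7452
  cloudy: TP=482, FP=56+37+20+69=182 → 482/664 = 0.7259
  rain: TP=560, FP=46+7+18+75=146 → 560/706 = 0.7932
  snow: TP=342, FP=40+8+20+77=145 → 342/487 = 0.7023
  fog: TP=229, FP=41+13+17+18=89 → 229/318 = 0.7201
Macro-precision = mean = (0.7452 + 0.7259 + 0.7932 + 0.7023 + 0.7201) / 5 = 0.737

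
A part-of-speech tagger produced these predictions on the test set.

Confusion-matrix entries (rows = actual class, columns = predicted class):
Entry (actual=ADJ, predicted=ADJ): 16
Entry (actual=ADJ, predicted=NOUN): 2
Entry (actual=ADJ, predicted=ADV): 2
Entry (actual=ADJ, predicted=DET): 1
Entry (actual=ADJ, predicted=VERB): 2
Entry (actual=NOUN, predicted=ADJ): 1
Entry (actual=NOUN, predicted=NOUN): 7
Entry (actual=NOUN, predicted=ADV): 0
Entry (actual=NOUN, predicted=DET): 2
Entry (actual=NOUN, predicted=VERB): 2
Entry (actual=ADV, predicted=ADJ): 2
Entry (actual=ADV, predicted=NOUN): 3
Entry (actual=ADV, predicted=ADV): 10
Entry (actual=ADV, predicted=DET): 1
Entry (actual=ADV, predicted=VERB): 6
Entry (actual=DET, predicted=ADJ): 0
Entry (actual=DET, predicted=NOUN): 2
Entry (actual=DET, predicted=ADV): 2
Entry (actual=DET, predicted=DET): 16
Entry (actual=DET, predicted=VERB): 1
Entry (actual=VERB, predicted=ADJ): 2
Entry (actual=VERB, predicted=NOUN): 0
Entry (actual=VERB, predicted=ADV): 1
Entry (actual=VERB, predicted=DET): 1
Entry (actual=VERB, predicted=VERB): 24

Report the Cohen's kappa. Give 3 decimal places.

0.604

Observed agreement pₒ = trace/N = 73/106 = 0.6887
Expected agreement pₑ = Σ (rowᵢ·colᵢ)/N² = (23·21 + 12·14 + 22·15 + 21·21 + 28·35)/106² = 0.2138
κ = (pₒ − pₑ)/(1 − pₑ) = (0.6887 − 0.2138)/(1 − 0.2138) = 0.604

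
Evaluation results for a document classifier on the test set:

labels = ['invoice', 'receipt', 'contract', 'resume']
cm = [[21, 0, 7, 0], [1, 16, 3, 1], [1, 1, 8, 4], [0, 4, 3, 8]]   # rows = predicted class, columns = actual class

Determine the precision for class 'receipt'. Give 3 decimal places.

precision = TP/(TP+FP).
receipt: TP=16, FP=1+3+1=5 → 16/21 = 0.7619

0.762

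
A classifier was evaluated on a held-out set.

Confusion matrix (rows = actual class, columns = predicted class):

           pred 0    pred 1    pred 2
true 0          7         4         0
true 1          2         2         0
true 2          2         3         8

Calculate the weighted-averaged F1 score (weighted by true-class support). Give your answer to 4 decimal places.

0.6477

Per-class F1 score (2·TP/(2·TP+FP+FN)):
  0: TP=7, FP=2+2=4, FN=4+0=4 → 14/22 = 0.63636
  1: TP=2, FP=4+3=7, FN=2+0=2 → 4/13 = 0.30769
  2: TP=8, FP=0+0=0, FN=2+3=5 → 16/21 = 0.76190
Weighted-F1 score = Σ (supportᵢ/N)·F1 scoreᵢ with N=28: (11/28)·0.63636 + (4/28)·0.30769 + (13/28)·0.76190 = 0.6477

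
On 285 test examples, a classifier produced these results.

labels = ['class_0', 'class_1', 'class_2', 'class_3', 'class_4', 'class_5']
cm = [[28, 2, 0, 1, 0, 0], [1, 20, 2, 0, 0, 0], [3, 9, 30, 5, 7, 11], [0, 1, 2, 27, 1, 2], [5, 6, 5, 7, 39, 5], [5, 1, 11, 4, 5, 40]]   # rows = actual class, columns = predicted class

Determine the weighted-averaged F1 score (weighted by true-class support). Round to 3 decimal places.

0.639

Per-class F1 score (2·TP/(2·TP+FP+FN)):
  class_0: TP=28, FP=1+3+0+5+5=14, FN=2+0+1+0+0=3 → 56/73 = 0.7671
  class_1: TP=20, FP=2+9+1+6+1=19, FN=1+2+0+0+0=3 → 40/62 = 0.6452
  class_2: TP=30, FP=0+2+2+5+11=20, FN=3+9+5+7+11=35 → 60/115 = 0.5217
  class_3: TP=27, FP=1+0+5+7+4=17, FN=0+1+2+1+2=6 → 54/77 = 0.7013
  class_4: TP=39, FP=0+0+7+1+5=13, FN=5+6+5+7+5=28 → 78/119 = 0.6555
  class_5: TP=40, FP=0+0+11+2+5=18, FN=5+1+11+4+5=26 → 80/124 = 0.6452
Weighted-F1 score = Σ (supportᵢ/N)·F1 scoreᵢ with N=285: (31/285)·0.7671 + (23/285)·0.6452 + (65/285)·0.5217 + (33/285)·0.7013 + (67/285)·0.6555 + (66/285)·0.6452 = 0.639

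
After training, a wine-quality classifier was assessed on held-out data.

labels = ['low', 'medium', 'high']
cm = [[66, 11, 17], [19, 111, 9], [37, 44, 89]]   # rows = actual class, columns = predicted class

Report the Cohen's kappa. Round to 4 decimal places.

Observed agreement pₒ = trace/N = 266/403 = 0.66005
Expected agreement pₑ = Σ (rowᵢ·colᵢ)/N² = (94·122 + 139·166 + 170·115)/403² = 0.33306
κ = (pₒ − pₑ)/(1 − pₑ) = (0.66005 − 0.33306)/(1 − 0.33306) = 0.4903

0.4903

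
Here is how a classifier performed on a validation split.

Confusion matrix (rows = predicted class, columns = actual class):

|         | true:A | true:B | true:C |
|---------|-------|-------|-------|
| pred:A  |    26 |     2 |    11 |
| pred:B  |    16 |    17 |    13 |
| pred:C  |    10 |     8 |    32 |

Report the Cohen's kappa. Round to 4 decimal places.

Observed agreement pₒ = trace/N = 75/135 = 0.55556
Expected agreement pₑ = Σ (rowᵢ·colᵢ)/N² = (52·39 + 27·46 + 56·50)/135² = 0.33306
κ = (pₒ − pₑ)/(1 − pₑ) = (0.55556 − 0.33306)/(1 − 0.33306) = 0.3336

0.3336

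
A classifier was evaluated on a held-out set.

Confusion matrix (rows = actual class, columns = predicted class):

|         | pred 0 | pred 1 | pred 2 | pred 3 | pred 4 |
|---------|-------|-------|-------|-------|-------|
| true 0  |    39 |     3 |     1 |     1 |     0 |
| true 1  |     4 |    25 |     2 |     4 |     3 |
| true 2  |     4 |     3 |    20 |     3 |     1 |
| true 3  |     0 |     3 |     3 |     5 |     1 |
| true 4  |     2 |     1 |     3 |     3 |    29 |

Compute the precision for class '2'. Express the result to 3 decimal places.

0.690

precision = TP/(TP+FP).
2: TP=20, FP=1+2+3+3=9 → 20/29 = 0.6897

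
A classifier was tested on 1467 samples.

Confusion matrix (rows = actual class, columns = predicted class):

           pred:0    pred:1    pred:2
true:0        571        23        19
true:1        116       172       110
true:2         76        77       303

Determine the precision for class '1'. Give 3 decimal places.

One-vs-rest for '1': TP = diagonal; FP = other classes predicted '1'; FN = '1' predicted as other.
precision = TP/(TP+FP).
1: TP=172, FP=23+77=100 → 172/272 = 0.6324

0.632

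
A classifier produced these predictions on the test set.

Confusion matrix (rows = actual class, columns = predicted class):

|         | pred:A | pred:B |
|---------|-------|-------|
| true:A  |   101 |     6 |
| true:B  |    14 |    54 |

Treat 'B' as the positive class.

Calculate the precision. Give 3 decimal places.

0.900

Precision = TP/(TP+FP) = 54/(54+6) = 54/60 = 0.900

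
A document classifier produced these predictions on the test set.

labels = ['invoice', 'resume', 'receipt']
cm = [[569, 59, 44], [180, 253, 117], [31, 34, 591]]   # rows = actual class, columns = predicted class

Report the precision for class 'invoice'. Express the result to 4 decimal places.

0.7295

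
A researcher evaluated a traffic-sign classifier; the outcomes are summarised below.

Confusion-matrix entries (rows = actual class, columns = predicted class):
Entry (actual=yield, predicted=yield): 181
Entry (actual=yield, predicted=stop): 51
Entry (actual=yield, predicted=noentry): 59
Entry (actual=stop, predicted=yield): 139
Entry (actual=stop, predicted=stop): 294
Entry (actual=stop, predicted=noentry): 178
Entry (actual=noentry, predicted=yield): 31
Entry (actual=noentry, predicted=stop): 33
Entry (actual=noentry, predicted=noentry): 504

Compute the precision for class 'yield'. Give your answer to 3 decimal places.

Take TP from the diagonal, FP from the rest of the 'yield' prediction marginal, FN from the rest of the 'yield' actual marginal.
precision = TP/(TP+FP).
yield: TP=181, FP=139+31=170 → 181/351 = 0.5157

0.516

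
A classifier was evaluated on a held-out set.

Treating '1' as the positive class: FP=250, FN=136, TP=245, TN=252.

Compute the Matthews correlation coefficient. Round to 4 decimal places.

MCC = (TP·TN − FP·FN) / √((TP+FP)(TP+FN)(TN+FP)(TN+FN))
Numerator = 245·252 − 250·136 = 27740
Denominator = √(495·381·502·388) = √36733779720 = 191660.5847
MCC = 27740 / 191660.5847 = 0.1447

0.1447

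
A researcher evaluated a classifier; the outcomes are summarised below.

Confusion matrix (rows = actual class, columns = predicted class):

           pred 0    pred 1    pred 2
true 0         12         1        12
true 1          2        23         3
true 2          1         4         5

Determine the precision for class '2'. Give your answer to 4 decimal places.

Treat '2' as positive and all other classes as negative.
precision = TP/(TP+FP).
2: TP=5, FP=12+3=15 → 5/20 = 0.25000

0.2500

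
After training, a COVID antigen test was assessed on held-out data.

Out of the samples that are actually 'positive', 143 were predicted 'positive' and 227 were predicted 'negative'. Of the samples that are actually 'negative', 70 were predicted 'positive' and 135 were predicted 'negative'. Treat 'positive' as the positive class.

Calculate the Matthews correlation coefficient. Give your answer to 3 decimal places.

MCC = (TP·TN − FP·FN) / √((TP+FP)(TP+FN)(TN+FP)(TN+FN))
Numerator = 143·135 − 70·227 = 3415
Denominator = √(213·370·205·362) = √5848490100 = 76475.4215
MCC = 3415 / 76475.4215 = 0.045

0.045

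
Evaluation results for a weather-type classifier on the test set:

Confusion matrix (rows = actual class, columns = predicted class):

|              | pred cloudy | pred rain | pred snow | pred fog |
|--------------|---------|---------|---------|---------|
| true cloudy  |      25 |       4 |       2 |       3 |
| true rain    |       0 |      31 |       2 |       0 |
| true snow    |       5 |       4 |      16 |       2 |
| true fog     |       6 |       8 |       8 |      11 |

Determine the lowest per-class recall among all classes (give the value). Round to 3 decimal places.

Per-class recall (TP/(TP+FN)):
  cloudy: TP=25, FN=4+2+3=9 → 25/34 = 0.7353
  rain: TP=31, FN=0+2+0=2 → 31/33 = 0.9394
  snow: TP=16, FN=5+4+2=11 → 16/27 = 0.5926
  fog: TP=11, FN=6+8+8=22 → 11/33 = 0.3333
Lowest is class 'fog' with recall = 0.333.

0.333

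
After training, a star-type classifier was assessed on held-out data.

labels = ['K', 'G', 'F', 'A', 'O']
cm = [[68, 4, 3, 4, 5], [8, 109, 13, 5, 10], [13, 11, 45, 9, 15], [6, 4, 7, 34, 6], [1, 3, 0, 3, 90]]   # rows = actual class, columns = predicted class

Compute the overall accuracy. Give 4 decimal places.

0.7269

Accuracy = trace / total = (68+109+45+34+90=346) / 476 = 346/476 = 0.7269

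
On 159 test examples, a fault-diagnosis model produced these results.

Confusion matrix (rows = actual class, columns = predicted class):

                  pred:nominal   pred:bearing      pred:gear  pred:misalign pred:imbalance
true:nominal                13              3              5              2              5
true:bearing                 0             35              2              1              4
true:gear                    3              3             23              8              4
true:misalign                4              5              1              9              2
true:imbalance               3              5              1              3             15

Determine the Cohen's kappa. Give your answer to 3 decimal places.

0.488

Observed agreement pₒ = trace/N = 95/159 = 0.5975
Expected agreement pₑ = Σ (rowᵢ·colᵢ)/N² = (28·23 + 42·51 + 41·32 + 21·23 + 27·30)/159² = 0.2132
κ = (pₒ − pₑ)/(1 − pₑ) = (0.5975 − 0.2132)/(1 − 0.2132) = 0.488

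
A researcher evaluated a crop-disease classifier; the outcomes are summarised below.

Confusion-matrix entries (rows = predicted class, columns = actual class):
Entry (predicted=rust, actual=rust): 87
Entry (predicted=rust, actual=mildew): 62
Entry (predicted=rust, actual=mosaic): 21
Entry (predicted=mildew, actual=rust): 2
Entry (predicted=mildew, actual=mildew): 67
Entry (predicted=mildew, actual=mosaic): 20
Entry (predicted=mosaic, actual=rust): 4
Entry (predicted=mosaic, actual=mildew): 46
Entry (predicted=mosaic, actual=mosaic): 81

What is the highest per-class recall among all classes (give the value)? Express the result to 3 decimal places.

0.935

Per-class recall (TP/(TP+FN)):
  rust: TP=87, FN=2+4=6 → 87/93 = 0.9355
  mildew: TP=67, FN=62+46=108 → 67/175 = 0.3829
  mosaic: TP=81, FN=21+20=41 → 81/122 = 0.6639
Highest is class 'rust' with recall = 0.935.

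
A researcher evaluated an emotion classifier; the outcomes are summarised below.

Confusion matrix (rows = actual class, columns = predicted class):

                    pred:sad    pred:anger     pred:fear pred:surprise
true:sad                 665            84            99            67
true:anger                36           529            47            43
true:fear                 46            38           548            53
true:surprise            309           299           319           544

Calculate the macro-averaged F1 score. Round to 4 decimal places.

0.6197

Per-class F1 score (2·TP/(2·TP+FP+FN)):
  sad: TP=665, FP=36+46+309=391, FN=84+99+67=250 → 1330/1971 = 0.67478
  anger: TP=529, FP=84+38+299=421, FN=36+47+43=126 → 1058/1605 = 0.65919
  fear: TP=548, FP=99+47+319=465, FN=46+38+53=137 → 1096/1698 = 0.64547
  surprise: TP=544, FP=67+43+53=163, FN=309+299+319=927 → 1088/2178 = 0.49954
Macro-F1 score = mean = (0.67478 + 0.65919 + 0.64547 + 0.49954) / 4 = 0.6197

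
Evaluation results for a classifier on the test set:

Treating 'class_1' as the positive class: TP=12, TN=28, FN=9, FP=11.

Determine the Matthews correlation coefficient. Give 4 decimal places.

MCC = (TP·TN − FP·FN) / √((TP+FP)(TP+FN)(TN+FP)(TN+FN))
Numerator = 12·28 − 11·9 = 237
Denominator = √(23·21·39·37) = √696969 = 834.8467
MCC = 237 / 834.8467 = 0.2839

0.2839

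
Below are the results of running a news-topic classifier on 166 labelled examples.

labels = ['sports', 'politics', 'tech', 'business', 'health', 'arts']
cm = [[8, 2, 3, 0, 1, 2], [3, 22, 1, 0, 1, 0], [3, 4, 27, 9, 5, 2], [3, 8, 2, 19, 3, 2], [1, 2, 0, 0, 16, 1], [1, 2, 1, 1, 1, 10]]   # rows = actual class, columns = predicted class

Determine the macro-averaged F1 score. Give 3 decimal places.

Per-class F1 score (2·TP/(2·TP+FP+FN)):
  sports: TP=8, FP=3+3+3+1+1=11, FN=2+3+0+1+2=8 → 16/35 = 0.4571
  politics: TP=22, FP=2+4+8+2+2=18, FN=3+1+0+1+0=5 → 44/67 = 0.6567
  tech: TP=27, FP=3+1+2+0+1=7, FN=3+4+9+5+2=23 → 54/84 = 0.6429
  business: TP=19, FP=0+0+9+0+1=10, FN=3+8+2+3+2=18 → 38/66 = 0.5758
  health: TP=16, FP=1+1+5+3+1=11, FN=1+2+0+0+1=4 → 32/47 = 0.6809
  arts: TP=10, FP=2+0+2+2+1=7, FN=1+2+1+1+1=6 → 20/33 = 0.6061
Macro-F1 score = mean = (0.4571 + 0.6567 + 0.6429 + 0.5758 + 0.6809 + 0.6061) / 6 = 0.603

0.603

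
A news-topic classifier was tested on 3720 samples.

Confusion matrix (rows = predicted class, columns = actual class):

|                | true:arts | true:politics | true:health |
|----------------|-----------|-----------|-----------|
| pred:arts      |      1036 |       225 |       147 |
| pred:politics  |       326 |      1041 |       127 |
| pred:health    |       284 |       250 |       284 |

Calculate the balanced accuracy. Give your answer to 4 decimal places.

Balanced accuracy = mean of per-class recall.
  arts: recall = 1036/1646 = 0.62940
  politics: recall = 1041/1516 = 0.68668
  health: recall = 284/558 = 0.50896
Mean = (0.62940 + 0.68668 + 0.50896) / 3 = 0.6083

0.6083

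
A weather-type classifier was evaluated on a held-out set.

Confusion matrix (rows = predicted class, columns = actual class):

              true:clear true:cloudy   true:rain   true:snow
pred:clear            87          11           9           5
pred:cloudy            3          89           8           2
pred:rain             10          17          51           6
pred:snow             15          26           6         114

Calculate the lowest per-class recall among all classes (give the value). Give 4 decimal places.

Per-class recall (TP/(TP+FN)):
  clear: TP=87, FN=3+10+15=28 → 87/115 = 0.75652
  cloudy: TP=89, FN=11+17+26=54 → 89/143 = 0.62238
  rain: TP=51, FN=9+8+6=23 → 51/74 = 0.68919
  snow: TP=114, FN=5+2+6=13 → 114/127 = 0.89764
Lowest is class 'cloudy' with recall = 0.6224.

0.6224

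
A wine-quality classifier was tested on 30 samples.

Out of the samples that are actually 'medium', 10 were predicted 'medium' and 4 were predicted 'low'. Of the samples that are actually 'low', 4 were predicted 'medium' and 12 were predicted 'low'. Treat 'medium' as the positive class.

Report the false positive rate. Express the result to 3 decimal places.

0.250

FPR = FP/(FP+TN) = 4/(4+12) = 0.250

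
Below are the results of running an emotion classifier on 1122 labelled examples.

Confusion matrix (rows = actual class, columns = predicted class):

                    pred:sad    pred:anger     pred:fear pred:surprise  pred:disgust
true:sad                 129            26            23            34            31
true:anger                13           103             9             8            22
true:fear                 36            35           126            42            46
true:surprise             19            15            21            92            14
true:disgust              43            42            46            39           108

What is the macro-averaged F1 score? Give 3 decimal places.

Per-class F1 score (2·TP/(2·TP+FP+FN)):
  sad: TP=129, FP=13+36+19+43=111, FN=26+23+34+31=114 → 258/483 = 0.5342
  anger: TP=103, FP=26+35+15+42=118, FN=13+9+8+22=52 → 206/376 = 0.5479
  fear: TP=126, FP=23+9+21+46=99, FN=36+35+42+46=159 → 252/510 = 0.4941
  surprise: TP=92, FP=34+8+42+39=123, FN=19+15+21+14=69 → 184/376 = 0.4894
  disgust: TP=108, FP=31+22+46+14=113, FN=43+42+46+39=170 → 216/499 = 0.4329
Macro-F1 score = mean = (0.5342 + 0.5479 + 0.4941 + 0.4894 + 0.4329) / 5 = 0.500

0.500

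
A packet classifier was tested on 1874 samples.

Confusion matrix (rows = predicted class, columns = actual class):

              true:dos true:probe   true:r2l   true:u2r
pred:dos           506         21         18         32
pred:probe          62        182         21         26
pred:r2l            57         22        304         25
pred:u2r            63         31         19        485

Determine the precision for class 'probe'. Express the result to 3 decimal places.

0.625

One-vs-rest for 'probe': TP = diagonal; FP = other classes predicted 'probe'; FN = 'probe' predicted as other.
precision = TP/(TP+FP).
probe: TP=182, FP=62+21+26=109 → 182/291 = 0.6254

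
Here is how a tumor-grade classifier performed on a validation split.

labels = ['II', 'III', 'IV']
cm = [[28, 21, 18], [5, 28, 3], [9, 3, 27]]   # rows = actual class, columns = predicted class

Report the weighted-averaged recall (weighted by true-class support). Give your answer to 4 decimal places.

Per-class recall (TP/(TP+FN)):
  II: TP=28, FN=21+18=39 → 28/67 = 0.41791
  III: TP=28, FN=5+3=8 → 28/36 = 0.77778
  IV: TP=27, FN=9+3=12 → 27/39 = 0.69231
Weighted-recall = Σ (supportᵢ/N)·recallᵢ with N=142: (67/142)·0.41791 + (36/142)·0.77778 + (39/142)·0.69231 = 0.5845

0.5845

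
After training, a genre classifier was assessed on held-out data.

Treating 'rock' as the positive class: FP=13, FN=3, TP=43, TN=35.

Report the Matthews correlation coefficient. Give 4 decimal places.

0.6763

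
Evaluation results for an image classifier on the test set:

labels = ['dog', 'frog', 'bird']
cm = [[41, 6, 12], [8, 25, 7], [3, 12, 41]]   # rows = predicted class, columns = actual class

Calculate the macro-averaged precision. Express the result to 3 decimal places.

Per-class precision (TP/(TP+FP)):
  dog: TP=41, FP=6+12=18 → 41/59 = 0.6949
  frog: TP=25, FP=8+7=15 → 25/40 = 0.6250
  bird: TP=41, FP=3+12=15 → 41/56 = 0.7321
Macro-precision = mean = (0.6949 + 0.6250 + 0.7321) / 3 = 0.684

0.684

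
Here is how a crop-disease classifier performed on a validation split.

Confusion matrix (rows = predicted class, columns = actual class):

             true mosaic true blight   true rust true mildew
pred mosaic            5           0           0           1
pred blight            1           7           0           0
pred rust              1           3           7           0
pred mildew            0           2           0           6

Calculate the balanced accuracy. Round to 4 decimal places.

Balanced accuracy = mean of per-class recall.
  mosaic: recall = 5/7 = 0.71429
  blight: recall = 7/12 = 0.58333
  rust: recall = 7/7 = 1.00000
  mildew: recall = 6/7 = 0.85714
Mean = (0.71429 + 0.58333 + 1.00000 + 0.85714) / 4 = 0.7887

0.7887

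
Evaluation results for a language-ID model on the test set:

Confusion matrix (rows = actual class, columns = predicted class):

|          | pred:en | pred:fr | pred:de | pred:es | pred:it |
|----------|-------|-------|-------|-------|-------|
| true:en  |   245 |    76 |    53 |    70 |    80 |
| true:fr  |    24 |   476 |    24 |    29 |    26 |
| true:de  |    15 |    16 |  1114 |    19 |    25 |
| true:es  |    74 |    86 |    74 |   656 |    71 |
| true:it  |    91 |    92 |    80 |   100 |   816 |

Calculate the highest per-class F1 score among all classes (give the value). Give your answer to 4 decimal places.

0.8792

Per-class F1 score (2·TP/(2·TP+FP+FN)):
  en: TP=245, FP=24+15+74+91=204, FN=76+53+70+80=279 → 490/973 = 0.50360
  fr: TP=476, FP=76+16+86+92=270, FN=24+24+29+26=103 → 952/1325 = 0.71849
  de: TP=1114, FP=53+24+74+80=231, FN=15+16+19+25=75 → 2228/2534 = 0.87924
  es: TP=656, FP=70+29+19+100=218, FN=74+86+74+71=305 → 1312/1835 = 0.71499
  it: TP=816, FP=80+26+25+71=202, FN=91+92+80+100=363 → 1632/2197 = 0.74283
Highest is class 'de' with F1 score = 0.8792.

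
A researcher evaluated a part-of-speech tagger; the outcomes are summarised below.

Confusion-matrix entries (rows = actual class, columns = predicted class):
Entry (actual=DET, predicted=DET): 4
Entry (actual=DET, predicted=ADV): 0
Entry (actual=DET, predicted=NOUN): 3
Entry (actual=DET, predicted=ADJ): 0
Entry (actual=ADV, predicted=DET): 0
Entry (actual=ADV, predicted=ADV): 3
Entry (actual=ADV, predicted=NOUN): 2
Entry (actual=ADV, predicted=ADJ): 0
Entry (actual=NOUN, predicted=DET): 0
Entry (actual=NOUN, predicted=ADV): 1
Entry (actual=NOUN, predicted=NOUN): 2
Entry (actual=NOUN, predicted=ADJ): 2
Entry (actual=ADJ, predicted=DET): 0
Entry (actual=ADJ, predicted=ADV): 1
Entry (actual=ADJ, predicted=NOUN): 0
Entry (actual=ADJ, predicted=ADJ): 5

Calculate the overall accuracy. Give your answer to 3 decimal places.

0.609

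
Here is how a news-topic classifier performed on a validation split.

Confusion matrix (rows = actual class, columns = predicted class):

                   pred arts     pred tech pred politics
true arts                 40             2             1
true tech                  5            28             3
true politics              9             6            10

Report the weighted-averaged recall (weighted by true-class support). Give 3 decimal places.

Per-class recall (TP/(TP+FN)):
  arts: TP=40, FN=2+1=3 → 40/43 = 0.9302
  tech: TP=28, FN=5+3=8 → 28/36 = 0.7778
  politics: TP=10, FN=9+6=15 → 10/25 = 0.4000
Weighted-recall = Σ (supportᵢ/N)·recallᵢ with N=104: (43/104)·0.9302 + (36/104)·0.7778 + (25/104)·0.4000 = 0.750

0.750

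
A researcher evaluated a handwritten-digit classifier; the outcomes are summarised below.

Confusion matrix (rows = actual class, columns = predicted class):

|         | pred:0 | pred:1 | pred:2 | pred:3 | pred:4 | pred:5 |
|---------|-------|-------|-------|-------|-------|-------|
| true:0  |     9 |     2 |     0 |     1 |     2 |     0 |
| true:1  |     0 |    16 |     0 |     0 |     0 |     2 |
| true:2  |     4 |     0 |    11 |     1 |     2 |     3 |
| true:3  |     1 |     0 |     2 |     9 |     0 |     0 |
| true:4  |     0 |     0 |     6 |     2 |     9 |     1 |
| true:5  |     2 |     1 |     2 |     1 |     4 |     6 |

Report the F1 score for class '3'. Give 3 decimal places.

Take TP from the diagonal, FP from the rest of the '3' prediction marginal, FN from the rest of the '3' actual marginal.
F1 score = 2·TP/(2·TP+FP+FN).
3: TP=9, FP=1+0+1+2+1=5, FN=1+0+2+0+0=3 → 18/26 = 0.6923

0.692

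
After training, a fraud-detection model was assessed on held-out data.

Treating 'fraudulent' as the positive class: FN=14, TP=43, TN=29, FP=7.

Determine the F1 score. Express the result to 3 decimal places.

Precision = TP/(TP+FP) = 43/50 = 0.8600
Recall = TP/(TP+FN) = 43/57 = 0.7544
F1 = 2·TP/(2·TP+FP+FN) = 86/107 = 0.804

0.804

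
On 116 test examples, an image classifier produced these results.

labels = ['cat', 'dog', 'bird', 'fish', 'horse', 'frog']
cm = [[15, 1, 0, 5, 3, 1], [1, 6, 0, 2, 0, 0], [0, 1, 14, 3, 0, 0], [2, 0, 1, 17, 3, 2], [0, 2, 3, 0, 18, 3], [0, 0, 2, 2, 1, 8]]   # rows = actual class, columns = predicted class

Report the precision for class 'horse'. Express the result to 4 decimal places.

0.7200

Treat 'horse' as positive and all other classes as negative.
precision = TP/(TP+FP).
horse: TP=18, FP=3+0+0+3+1=7 → 18/25 = 0.72000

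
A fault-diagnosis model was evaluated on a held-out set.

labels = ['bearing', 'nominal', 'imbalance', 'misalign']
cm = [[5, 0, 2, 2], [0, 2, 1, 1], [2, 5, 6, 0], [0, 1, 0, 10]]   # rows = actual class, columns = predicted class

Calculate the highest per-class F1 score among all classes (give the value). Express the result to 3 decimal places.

0.833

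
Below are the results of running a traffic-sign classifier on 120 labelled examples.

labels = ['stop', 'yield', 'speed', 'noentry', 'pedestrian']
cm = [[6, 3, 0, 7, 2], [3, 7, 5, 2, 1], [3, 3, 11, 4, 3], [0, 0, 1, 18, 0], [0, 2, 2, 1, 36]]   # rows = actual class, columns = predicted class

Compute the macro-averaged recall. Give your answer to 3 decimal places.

Per-class recall (TP/(TP+FN)):
  stop: TP=6, FN=3+0+7+2=12 → 6/18 = 0.3333
  yield: TP=7, FN=3+5+2+1=11 → 7/18 = 0.3889
  speed: TP=11, FN=3+3+4+3=13 → 11/24 = 0.4583
  noentry: TP=18, FN=0+0+1+0=1 → 18/19 = 0.9474
  pedestrian: TP=36, FN=0+2+2+1=5 → 36/41 = 0.8780
Macro-recall = mean = (0.3333 + 0.3889 + 0.4583 + 0.9474 + 0.8780) / 5 = 0.601

0.601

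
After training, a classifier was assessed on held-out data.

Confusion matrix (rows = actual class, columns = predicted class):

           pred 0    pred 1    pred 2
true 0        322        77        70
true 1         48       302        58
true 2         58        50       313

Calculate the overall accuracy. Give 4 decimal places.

0.7219

Accuracy = trace / total = (322+302+313=937) / 1298 = 937/1298 = 0.7219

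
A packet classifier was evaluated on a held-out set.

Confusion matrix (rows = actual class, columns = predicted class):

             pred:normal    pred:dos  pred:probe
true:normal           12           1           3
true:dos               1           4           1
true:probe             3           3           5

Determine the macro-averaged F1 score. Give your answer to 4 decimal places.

0.6071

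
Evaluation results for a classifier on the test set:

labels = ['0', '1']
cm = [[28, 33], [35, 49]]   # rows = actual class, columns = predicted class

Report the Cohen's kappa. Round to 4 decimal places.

Observed agreement pₒ = trace/N = 77/145 = 0.53103
Expected agreement pₑ = Σ (rowᵢ·colᵢ)/N² = (61·63 + 84·82)/145² = 0.51039
κ = (pₒ − pₑ)/(1 − pₑ) = (0.53103 − 0.51039)/(1 − 0.51039) = 0.0422

0.0422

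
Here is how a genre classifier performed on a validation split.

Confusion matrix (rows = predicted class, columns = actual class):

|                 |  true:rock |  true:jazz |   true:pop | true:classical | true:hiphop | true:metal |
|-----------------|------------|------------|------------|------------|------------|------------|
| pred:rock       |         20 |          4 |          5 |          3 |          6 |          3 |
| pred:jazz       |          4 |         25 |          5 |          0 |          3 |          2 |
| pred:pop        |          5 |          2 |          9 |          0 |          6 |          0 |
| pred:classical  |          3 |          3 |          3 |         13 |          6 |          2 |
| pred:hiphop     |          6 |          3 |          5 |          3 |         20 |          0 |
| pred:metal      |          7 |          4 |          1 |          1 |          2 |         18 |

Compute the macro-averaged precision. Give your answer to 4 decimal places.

0.5095

Per-class precision (TP/(TP+FP)):
  rock: TP=20, FP=4+5+3+6+3=21 → 20/41 = 0.48780
  jazz: TP=25, FP=4+5+0+3+2=14 → 25/39 = 0.64103
  pop: TP=9, FP=5+2+0+6+0=13 → 9/22 = 0.40909
  classical: TP=13, FP=3+3+3+6+2=17 → 13/30 = 0.43333
  hiphop: TP=20, FP=6+3+5+3+0=17 → 20/37 = 0.54054
  metal: TP=18, FP=7+4+1+1+2=15 → 18/33 = 0.54545
Macro-precision = mean = (0.48780 + 0.64103 + 0.40909 + 0.43333 + 0.54054 + 0.54545) / 6 = 0.5095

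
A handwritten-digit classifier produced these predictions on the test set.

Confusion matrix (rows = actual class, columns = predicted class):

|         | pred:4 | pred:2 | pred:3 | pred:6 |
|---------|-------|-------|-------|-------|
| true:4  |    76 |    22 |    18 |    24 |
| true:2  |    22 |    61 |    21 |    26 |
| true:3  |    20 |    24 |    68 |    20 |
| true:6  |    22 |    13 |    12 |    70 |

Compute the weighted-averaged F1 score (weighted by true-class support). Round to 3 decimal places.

0.529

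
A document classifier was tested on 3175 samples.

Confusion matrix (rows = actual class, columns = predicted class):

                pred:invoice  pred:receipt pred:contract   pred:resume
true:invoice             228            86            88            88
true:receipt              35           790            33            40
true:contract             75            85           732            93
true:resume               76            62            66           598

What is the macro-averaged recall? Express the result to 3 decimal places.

0.708

Per-class recall (TP/(TP+FN)):
  invoice: TP=228, FN=86+88+88=262 → 228/490 = 0.4653
  receipt: TP=790, FN=35+33+40=108 → 790/898 = 0.8797
  contract: TP=732, FN=75+85+93=253 → 732/985 = 0.7431
  resume: TP=598, FN=76+62+66=204 → 598/802 = 0.7456
Macro-recall = mean = (0.4653 + 0.8797 + 0.7431 + 0.7456) / 4 = 0.708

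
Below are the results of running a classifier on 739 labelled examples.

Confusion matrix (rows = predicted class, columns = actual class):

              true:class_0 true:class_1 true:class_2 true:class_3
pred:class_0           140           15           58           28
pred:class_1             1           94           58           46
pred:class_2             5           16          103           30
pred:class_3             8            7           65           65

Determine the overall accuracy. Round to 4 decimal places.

0.5440

Accuracy = trace / total = (140+94+103+65=402) / 739 = 402/739 = 0.5440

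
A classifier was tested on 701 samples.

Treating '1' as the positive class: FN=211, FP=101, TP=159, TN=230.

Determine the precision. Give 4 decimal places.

0.6115

Precision = TP/(TP+FP) = 159/(159+101) = 159/260 = 0.6115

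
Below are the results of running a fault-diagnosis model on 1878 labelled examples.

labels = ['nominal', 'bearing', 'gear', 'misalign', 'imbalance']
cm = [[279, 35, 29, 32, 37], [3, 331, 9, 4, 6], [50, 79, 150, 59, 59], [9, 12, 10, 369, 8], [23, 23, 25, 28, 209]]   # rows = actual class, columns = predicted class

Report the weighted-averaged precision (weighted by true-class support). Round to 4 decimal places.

Per-class precision (TP/(TP+FP)):
  nominal: TP=279, FP=3+50+9+23=85 → 279/364 = 0.76648
  bearing: TP=331, FP=35+79+12+23=149 → 331/480 = 0.68958
  gear: TP=150, FP=29+9+10+25=73 → 150/223 = 0.67265
  misalign: TP=369, FP=32+4+59+28=123 → 369/492 = 0.75000
  imbalance: TP=209, FP=37+6+59+8=110 → 209/319 = 0.65517
Weighted-precision = Σ (supportᵢ/N)·precisionᵢ with N=1878: (412/1878)·0.76648 + (353/1878)·0.68958 + (397/1878)·0.67265 + (408/1878)·0.75000 + (308/1878)·0.65517 = 0.7104

0.7104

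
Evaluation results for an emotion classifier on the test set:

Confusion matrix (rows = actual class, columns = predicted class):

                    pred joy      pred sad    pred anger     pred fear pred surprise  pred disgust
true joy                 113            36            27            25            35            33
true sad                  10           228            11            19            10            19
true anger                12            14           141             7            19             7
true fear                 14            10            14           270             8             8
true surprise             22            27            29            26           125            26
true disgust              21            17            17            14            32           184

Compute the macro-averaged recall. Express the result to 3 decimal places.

Per-class recall (TP/(TP+FN)):
  joy: TP=113, FN=36+27+25+35+33=156 → 113/269 = 0.4201
  sad: TP=228, FN=10+11+19+10+19=69 → 228/297 = 0.7677
  anger: TP=141, FN=12+14+7+19+7=59 → 141/200 = 0.7050
  fear: TP=270, FN=14+10+14+8+8=54 → 270/324 = 0.8333
  surprise: TP=125, FN=22+27+29+26+26=130 → 125/255 = 0.4902
  disgust: TP=184, FN=21+17+17+14+32=101 → 184/285 = 0.6456
Macro-recall = mean = (0.4201 + 0.7677 + 0.7050 + 0.8333 + 0.4902 + 0.6456) / 6 = 0.644

0.644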